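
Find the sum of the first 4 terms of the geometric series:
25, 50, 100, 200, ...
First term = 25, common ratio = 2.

Sₙ = a(1 - rⁿ) / (1 - r)
S_4 = 25(1 - 2^4) / (1 - 2)
S_4 = 25(1 - 16) / (-1)
S_4 = 375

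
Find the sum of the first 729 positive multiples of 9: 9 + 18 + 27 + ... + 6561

Factor out 9: = 9(1 + 2 + ... + 729) = 9 × n(n+1)/2
= 9 × 729×730/2
= 9 × 266085
= 2394765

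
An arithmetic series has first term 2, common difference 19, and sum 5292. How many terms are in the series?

Using S = n/2 × [2a + (n-1)d]
5292 = n/2 × [2(2) + (n-1)(19)]
5292 = n/2 × [4 + 19n - 19]
10584 = n × [-15 + 19n]
19n² + (-15)n - 10584 = 0
Discriminant: Δ = (-15)² - 4(19)(-10584) = 225 + 804384 = 804609
√Δ = 897
n = [-(-15) + √Δ] / (2·19) = (15 + 897) / 38 = 912 / 38 = 24
(The negative root is discarded since n must be a positive integer.)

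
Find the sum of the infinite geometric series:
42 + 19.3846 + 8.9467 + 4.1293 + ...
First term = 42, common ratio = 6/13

For |r| < 1, S = a / (1 - r)
S = 42 / (1 - (6/13))
S = 42 / (7/13)
S = 78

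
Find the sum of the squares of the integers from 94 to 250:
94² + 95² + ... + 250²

Use ∑_{k=1}^{n} k² = n(n+1)(2n+1)/6, then subtract the first 93 terms.
∑_{k=1}^{250} k² = 250×251×501/6 = 5239625
∑_{k=1}^{93} k² = 93×94×187/6 = 272459
∑_{k=94}^{250} k² = 5239625 - 272459 = 4967166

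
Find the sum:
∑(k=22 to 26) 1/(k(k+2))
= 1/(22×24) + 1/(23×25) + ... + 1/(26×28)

Partial fractions: 1/(k(k+2)) = (1/2)[1/k - 1/(k+2)]
Telescoping leaves the first two and last two terms:
= (1/2)[1/22 + 1/23 - 1/27 - 1/28]
= 3095/382536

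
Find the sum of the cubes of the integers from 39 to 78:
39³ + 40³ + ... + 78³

Use ∑_{k=1}^{n} k³ = [n(n+1)/2]², then subtract the first 38 terms.
∑_{k=1}^{78} k³ = [78×79/2]² = 3081² = 9492561
∑_{k=1}^{38} k³ = [38×39/2]² = 741² = 549081
∑_{k=39}^{78} k³ = 9492561 - 549081 = 8943480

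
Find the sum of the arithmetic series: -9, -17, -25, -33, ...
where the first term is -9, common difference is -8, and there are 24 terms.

Sₙ = n/2 × (first + last)
Last term = a + (n-1)d = -9 + (24-1)×(-8) = -193
S_24 = 24/2 × (-9 + (-193))
S_24 = 24/2 × (-202) = -2424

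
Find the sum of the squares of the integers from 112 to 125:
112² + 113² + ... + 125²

Use ∑_{k=1}^{n} k² = n(n+1)(2n+1)/6, then subtract the first 111 terms.
∑_{k=1}^{125} k² = 125×126×251/6 = 658875
∑_{k=1}^{111} k² = 111×112×223/6 = 462056
∑_{k=112}^{125} k² = 658875 - 462056 = 196819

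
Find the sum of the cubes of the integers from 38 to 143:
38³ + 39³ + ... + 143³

Use ∑_{k=1}^{n} k³ = [n(n+1)/2]², then subtract the first 37 terms.
∑_{k=1}^{143} k³ = [143×144/2]² = 10296² = 106007616
∑_{k=1}^{37} k³ = [37×38/2]² = 703² = 494209
∑_{k=38}^{143} k³ = 106007616 - 494209 = 105513407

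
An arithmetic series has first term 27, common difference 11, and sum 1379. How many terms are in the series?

Using S = n/2 × [2a + (n-1)d]
1379 = n/2 × [2(27) + (n-1)(11)]
1379 = n/2 × [54 + 11n - 11]
2758 = n × [43 + 11n]
11n² + (43)n - 2758 = 0
Discriminant: Δ = (43)² - 4(11)(-2758) = 1849 + 121352 = 123201
√Δ = 351
n = [-(43) + √Δ] / (2·11) = (-43 + 351) / 22 = 308 / 22 = 14
(The negative root is discarded since n must be a positive integer.)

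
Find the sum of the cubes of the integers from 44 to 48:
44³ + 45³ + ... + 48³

Use ∑_{k=1}^{n} k³ = [n(n+1)/2]², then subtract the first 43 terms.
∑_{k=1}^{48} k³ = [48×49/2]² = 1176² = 1382976
∑_{k=1}^{43} k³ = [43×44/2]² = 946² = 894916
∑_{k=44}^{48} k³ = 1382976 - 894916 = 488060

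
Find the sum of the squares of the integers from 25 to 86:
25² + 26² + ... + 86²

Use ∑_{k=1}^{n} k² = n(n+1)(2n+1)/6, then subtract the first 24 terms.
∑_{k=1}^{86} k² = 86×87×173/6 = 215731
∑_{k=1}^{24} k² = 24×25×49/6 = 4900
∑_{k=25}^{86} k² = 215731 - 4900 = 210831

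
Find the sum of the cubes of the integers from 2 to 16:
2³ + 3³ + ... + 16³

Use ∑_{k=1}^{n} k³ = [n(n+1)/2]², then subtract the first 1 terms.
∑_{k=1}^{16} k³ = [16×17/2]² = 136² = 18496
∑_{k=1}^{1} k³ = [1×2/2]² = 1² = 1
∑_{k=2}^{16} k³ = 18496 - 1 = 18495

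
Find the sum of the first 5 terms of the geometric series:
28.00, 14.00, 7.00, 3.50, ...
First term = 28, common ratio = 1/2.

Sₙ = a(1 - rⁿ) / (1 - r)
S_5 = 28(1 - (1/2)^5) / (1 - (1/2))
S_5 = 28(1 - (1/32)) / (1/2)
S_5 = 217/4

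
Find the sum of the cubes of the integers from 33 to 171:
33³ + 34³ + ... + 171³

Use ∑_{k=1}^{n} k³ = [n(n+1)/2]², then subtract the first 32 terms.
∑_{k=1}^{171} k³ = [171×172/2]² = 14706² = 216266436
∑_{k=1}^{32} k³ = [32×33/2]² = 528² = 278784
∑_{k=33}^{171} k³ = 216266436 - 278784 = 215987652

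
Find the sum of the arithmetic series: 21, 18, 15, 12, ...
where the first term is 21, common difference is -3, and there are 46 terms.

Sₙ = n/2 × (first + last)
Last term = a + (n-1)d = 21 + (46-1)×(-3) = -114
S_46 = 46/2 × (21 + (-114))
S_46 = 46/2 × (-93) = -2139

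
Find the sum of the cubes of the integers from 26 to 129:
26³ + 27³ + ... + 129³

Use ∑_{k=1}^{n} k³ = [n(n+1)/2]², then subtract the first 25 terms.
∑_{k=1}^{129} k³ = [129×130/2]² = 8385² = 70308225
∑_{k=1}^{25} k³ = [25×26/2]² = 325² = 105625
∑_{k=26}^{129} k³ = 70308225 - 105625 = 70202600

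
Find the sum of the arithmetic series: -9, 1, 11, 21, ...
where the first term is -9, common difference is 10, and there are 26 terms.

Sₙ = n/2 × (first + last)
Last term = a + (n-1)d = -9 + (26-1)×10 = 241
S_26 = 26/2 × (-9 + 241)
S_26 = 26/2 × 232 = 3016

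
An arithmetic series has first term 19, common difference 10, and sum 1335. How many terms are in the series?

Using S = n/2 × [2a + (n-1)d]
1335 = n/2 × [2(19) + (n-1)(10)]
1335 = n/2 × [38 + 10n - 10]
2670 = n × [28 + 10n]
10n² + (28)n - 2670 = 0
Discriminant: Δ = (28)² - 4(10)(-2670) = 784 + 106800 = 107584
√Δ = 328
n = [-(28) + √Δ] / (2·10) = (-28 + 328) / 20 = 300 / 20 = 15
(The negative root is discarded since n must be a positive integer.)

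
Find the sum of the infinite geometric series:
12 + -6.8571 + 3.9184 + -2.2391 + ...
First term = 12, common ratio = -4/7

For |r| < 1, S = a / (1 - r)
S = 12 / (1 - (-4/7))
S = 12 / (11/7)
S = 84/11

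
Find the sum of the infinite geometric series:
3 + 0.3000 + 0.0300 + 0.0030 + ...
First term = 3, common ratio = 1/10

For |r| < 1, S = a / (1 - r)
S = 3 / (1 - (1/10))
S = 3 / (9/10)
S = 10/3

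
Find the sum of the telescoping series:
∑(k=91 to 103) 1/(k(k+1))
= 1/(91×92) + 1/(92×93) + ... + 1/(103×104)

Partial fractions: 1/(k(k+1)) = 1/k - 1/(k+1)
The series telescopes:
= (1/91 - 1/92) + (1/92 - 1/93) + ... + (1/103 - 1/104)
= 1/91 - 1/104
= 1/728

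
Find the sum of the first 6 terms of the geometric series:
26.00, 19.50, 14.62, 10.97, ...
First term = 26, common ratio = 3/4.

Sₙ = a(1 - rⁿ) / (1 - r)
S_6 = 26(1 - (3/4)^6) / (1 - (3/4))
S_6 = 26(1 - (729/4096)) / (1/4)
S_6 = 43771/512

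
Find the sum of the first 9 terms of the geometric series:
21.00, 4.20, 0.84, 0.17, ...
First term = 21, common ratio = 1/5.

Sₙ = a(1 - rⁿ) / (1 - r)
S_9 = 21(1 - (1/5)^9) / (1 - (1/5))
S_9 = 21(1 - (1/1953125)) / (4/5)
S_9 = 10253901/390625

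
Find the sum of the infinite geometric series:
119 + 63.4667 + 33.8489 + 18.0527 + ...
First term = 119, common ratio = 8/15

For |r| < 1, S = a / (1 - r)
S = 119 / (1 - (8/15))
S = 119 / (7/15)
S = 255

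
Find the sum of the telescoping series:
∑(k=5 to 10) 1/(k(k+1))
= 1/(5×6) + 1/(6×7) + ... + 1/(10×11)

Partial fractions: 1/(k(k+1)) = 1/k - 1/(k+1)
The series telescopes:
= (1/5 - 1/6) + (1/6 - 1/7) + ... + (1/10 - 1/11)
= 1/5 - 1/11
= 6/55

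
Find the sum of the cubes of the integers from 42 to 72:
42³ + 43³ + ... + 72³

Use ∑_{k=1}^{n} k³ = [n(n+1)/2]², then subtract the first 41 terms.
∑_{k=1}^{72} k³ = [72×73/2]² = 2628² = 6906384
∑_{k=1}^{41} k³ = [41×42/2]² = 861² = 741321
∑_{k=42}^{72} k³ = 6906384 - 741321 = 6165063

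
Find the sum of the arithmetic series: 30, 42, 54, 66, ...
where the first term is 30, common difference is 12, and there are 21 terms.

Sₙ = n/2 × (first + last)
Last term = a + (n-1)d = 30 + (21-1)×12 = 270
S_21 = 21/2 × (30 + 270)
S_21 = 21/2 × 300 = 3150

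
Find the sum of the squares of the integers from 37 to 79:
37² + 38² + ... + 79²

Use ∑_{k=1}^{n} k² = n(n+1)(2n+1)/6, then subtract the first 36 terms.
∑_{k=1}^{79} k² = 79×80×159/6 = 167480
∑_{k=1}^{36} k² = 36×37×73/6 = 16206
∑_{k=37}^{79} k² = 167480 - 16206 = 151274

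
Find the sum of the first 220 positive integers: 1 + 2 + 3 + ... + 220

Formula: ∑k = n(n+1)/2
= 220×221/2
= 48620/2
= 24310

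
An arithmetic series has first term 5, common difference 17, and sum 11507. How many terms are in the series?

Using S = n/2 × [2a + (n-1)d]
11507 = n/2 × [2(5) + (n-1)(17)]
11507 = n/2 × [10 + 17n - 17]
23014 = n × [-7 + 17n]
17n² + (-7)n - 23014 = 0
Discriminant: Δ = (-7)² - 4(17)(-23014) = 49 + 1564952 = 1565001
√Δ = 1251
n = [-(-7) + √Δ] / (2·17) = (7 + 1251) / 34 = 1258 / 34 = 37
(The negative root is discarded since n must be a positive integer.)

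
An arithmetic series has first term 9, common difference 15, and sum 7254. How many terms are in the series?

Using S = n/2 × [2a + (n-1)d]
7254 = n/2 × [2(9) + (n-1)(15)]
7254 = n/2 × [18 + 15n - 15]
14508 = n × [3 + 15n]
15n² + (3)n - 14508 = 0
Discriminant: Δ = (3)² - 4(15)(-14508) = 9 + 870480 = 870489
√Δ = 933
n = [-(3) + √Δ] / (2·15) = (-3 + 933) / 30 = 930 / 30 = 31
(The negative root is discarded since n must be a positive integer.)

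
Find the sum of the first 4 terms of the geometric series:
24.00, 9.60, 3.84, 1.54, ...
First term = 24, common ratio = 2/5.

Sₙ = a(1 - rⁿ) / (1 - r)
S_4 = 24(1 - (2/5)^4) / (1 - (2/5))
S_4 = 24(1 - (16/625)) / (3/5)
S_4 = 4872/125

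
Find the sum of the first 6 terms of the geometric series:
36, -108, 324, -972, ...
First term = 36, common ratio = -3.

Sₙ = a(1 - rⁿ) / (1 - r)
S_6 = 36(1 - (-3)^6) / (1 - (-3))
S_6 = 36(1 - 729) / (4)
S_6 = -6552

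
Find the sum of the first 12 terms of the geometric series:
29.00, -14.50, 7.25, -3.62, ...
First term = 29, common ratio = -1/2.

Sₙ = a(1 - rⁿ) / (1 - r)
S_12 = 29(1 - (-1/2)^12) / (1 - (-1/2))
S_12 = 29(1 - (1/4096)) / (3/2)
S_12 = 39585/2048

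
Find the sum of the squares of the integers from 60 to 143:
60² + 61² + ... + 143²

Use ∑_{k=1}^{n} k² = n(n+1)(2n+1)/6, then subtract the first 59 terms.
∑_{k=1}^{143} k² = 143×144×287/6 = 984984
∑_{k=1}^{59} k² = 59×60×119/6 = 70210
∑_{k=60}^{143} k² = 984984 - 70210 = 914774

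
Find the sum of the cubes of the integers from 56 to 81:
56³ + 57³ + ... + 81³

Use ∑_{k=1}^{n} k³ = [n(n+1)/2]², then subtract the first 55 terms.
∑_{k=1}^{81} k³ = [81×82/2]² = 3321² = 11029041
∑_{k=1}^{55} k³ = [55×56/2]² = 1540² = 2371600
∑_{k=56}^{81} k³ = 11029041 - 2371600 = 8657441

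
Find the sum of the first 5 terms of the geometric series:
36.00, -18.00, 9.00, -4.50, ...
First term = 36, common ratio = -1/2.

Sₙ = a(1 - rⁿ) / (1 - r)
S_5 = 36(1 - (-1/2)^5) / (1 - (-1/2))
S_5 = 36(1 - (-1/32)) / (3/2)
S_5 = 99/4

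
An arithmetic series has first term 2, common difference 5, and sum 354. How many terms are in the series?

Using S = n/2 × [2a + (n-1)d]
354 = n/2 × [2(2) + (n-1)(5)]
354 = n/2 × [4 + 5n - 5]
708 = n × [-1 + 5n]
5n² + (-1)n - 708 = 0
Discriminant: Δ = (-1)² - 4(5)(-708) = 1 + 14160 = 14161
√Δ = 119
n = [-(-1) + √Δ] / (2·5) = (1 + 119) / 10 = 120 / 10 = 12
(The negative root is discarded since n must be a positive integer.)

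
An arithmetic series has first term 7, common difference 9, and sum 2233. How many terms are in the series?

Using S = n/2 × [2a + (n-1)d]
2233 = n/2 × [2(7) + (n-1)(9)]
2233 = n/2 × [14 + 9n - 9]
4466 = n × [5 + 9n]
9n² + (5)n - 4466 = 0
Discriminant: Δ = (5)² - 4(9)(-4466) = 25 + 160776 = 160801
√Δ = 401
n = [-(5) + √Δ] / (2·9) = (-5 + 401) / 18 = 396 / 18 = 22
(The negative root is discarded since n must be a positive integer.)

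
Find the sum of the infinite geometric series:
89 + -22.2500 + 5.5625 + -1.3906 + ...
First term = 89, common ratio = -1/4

For |r| < 1, S = a / (1 - r)
S = 89 / (1 - (-1/4))
S = 89 / (5/4)
S = 356/5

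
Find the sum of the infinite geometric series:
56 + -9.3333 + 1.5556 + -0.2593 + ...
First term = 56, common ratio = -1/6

For |r| < 1, S = a / (1 - r)
S = 56 / (1 - (-1/6))
S = 56 / (7/6)
S = 48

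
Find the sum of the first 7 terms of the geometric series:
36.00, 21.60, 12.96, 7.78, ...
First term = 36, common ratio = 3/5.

Sₙ = a(1 - rⁿ) / (1 - r)
S_7 = 36(1 - (3/5)^7) / (1 - (3/5))
S_7 = 36(1 - (2187/78125)) / (2/5)
S_7 = 1366884/15625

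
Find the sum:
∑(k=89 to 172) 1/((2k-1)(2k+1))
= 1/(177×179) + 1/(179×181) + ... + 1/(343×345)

Partial fractions: 1/((2k-1)(2k+1)) = (1/2)[1/(2k-1) - 1/(2k+1)]
The series telescopes:
= (1/2)[1/177 - 1/345]
= 28/20355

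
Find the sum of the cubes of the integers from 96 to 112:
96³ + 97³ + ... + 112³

Use ∑_{k=1}^{n} k³ = [n(n+1)/2]², then subtract the first 95 terms.
∑_{k=1}^{112} k³ = [112×113/2]² = 6328² = 40043584
∑_{k=1}^{95} k³ = [95×96/2]² = 4560² = 20793600
∑_{k=96}^{112} k³ = 40043584 - 20793600 = 19249984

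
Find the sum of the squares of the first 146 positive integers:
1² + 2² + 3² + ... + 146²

Formula: ∑k² = n(n+1)(2n+1)/6
= 146×147×293/6
= 6288366/6
= 1048061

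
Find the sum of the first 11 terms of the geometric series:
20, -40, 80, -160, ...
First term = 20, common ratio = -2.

Sₙ = a(1 - rⁿ) / (1 - r)
S_11 = 20(1 - (-2)^11) / (1 - (-2))
S_11 = 20(1 - (-2048)) / (3)
S_11 = 13660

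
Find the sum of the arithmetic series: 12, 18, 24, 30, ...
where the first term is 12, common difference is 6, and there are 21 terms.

Sₙ = n/2 × (first + last)
Last term = a + (n-1)d = 12 + (21-1)×6 = 132
S_21 = 21/2 × (12 + 132)
S_21 = 21/2 × 144 = 1512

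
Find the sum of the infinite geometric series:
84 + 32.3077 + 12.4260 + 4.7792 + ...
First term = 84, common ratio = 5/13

For |r| < 1, S = a / (1 - r)
S = 84 / (1 - (5/13))
S = 84 / (8/13)
S = 273/2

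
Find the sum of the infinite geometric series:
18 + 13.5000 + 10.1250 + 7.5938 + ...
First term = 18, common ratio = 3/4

For |r| < 1, S = a / (1 - r)
S = 18 / (1 - (3/4))
S = 18 / (1/4)
S = 72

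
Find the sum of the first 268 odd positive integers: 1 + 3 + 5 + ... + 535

Sum of first n odd numbers = n²
= 268²
= 71824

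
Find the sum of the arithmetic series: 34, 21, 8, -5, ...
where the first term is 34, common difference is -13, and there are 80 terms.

Sₙ = n/2 × (first + last)
Last term = a + (n-1)d = 34 + (80-1)×(-13) = -993
S_80 = 80/2 × (34 + (-993))
S_80 = 80/2 × (-959) = -38360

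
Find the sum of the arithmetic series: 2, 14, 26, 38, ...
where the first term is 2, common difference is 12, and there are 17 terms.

Sₙ = n/2 × (first + last)
Last term = a + (n-1)d = 2 + (17-1)×12 = 194
S_17 = 17/2 × (2 + 194)
S_17 = 17/2 × 196 = 1666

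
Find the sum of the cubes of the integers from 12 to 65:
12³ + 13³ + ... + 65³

Use ∑_{k=1}^{n} k³ = [n(n+1)/2]², then subtract the first 11 terms.
∑_{k=1}^{65} k³ = [65×66/2]² = 2145² = 4601025
∑_{k=1}^{11} k³ = [11×12/2]² = 66² = 4356
∑_{k=12}^{65} k³ = 4601025 - 4356 = 4596669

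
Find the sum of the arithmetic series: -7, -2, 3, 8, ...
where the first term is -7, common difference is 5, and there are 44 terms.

Sₙ = n/2 × (first + last)
Last term = a + (n-1)d = -7 + (44-1)×5 = 208
S_44 = 44/2 × (-7 + 208)
S_44 = 44/2 × 201 = 4422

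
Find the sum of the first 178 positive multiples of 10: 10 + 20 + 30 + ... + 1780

Factor out 10: = 10(1 + 2 + ... + 178) = 10 × n(n+1)/2
= 10 × 178×179/2
= 10 × 15931
= 159310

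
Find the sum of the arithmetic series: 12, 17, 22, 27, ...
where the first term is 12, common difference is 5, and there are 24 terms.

Sₙ = n/2 × (first + last)
Last term = a + (n-1)d = 12 + (24-1)×5 = 127
S_24 = 24/2 × (12 + 127)
S_24 = 24/2 × 139 = 1668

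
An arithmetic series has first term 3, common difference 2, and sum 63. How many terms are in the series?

Using S = n/2 × [2a + (n-1)d]
63 = n/2 × [2(3) + (n-1)(2)]
63 = n/2 × [6 + 2n - 2]
126 = n × [4 + 2n]
2n² + (4)n - 126 = 0
Discriminant: Δ = (4)² - 4(2)(-126) = 16 + 1008 = 1024
√Δ = 32
n = [-(4) + √Δ] / (2·2) = (-4 + 32) / 4 = 28 / 4 = 7
(The negative root is discarded since n must be a positive integer.)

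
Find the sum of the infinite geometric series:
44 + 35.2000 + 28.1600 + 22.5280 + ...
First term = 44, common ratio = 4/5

For |r| < 1, S = a / (1 - r)
S = 44 / (1 - (4/5))
S = 44 / (1/5)
S = 220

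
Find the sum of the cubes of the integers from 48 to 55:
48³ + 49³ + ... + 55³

Use ∑_{k=1}^{n} k³ = [n(n+1)/2]², then subtract the first 47 terms.
∑_{k=1}^{55} k³ = [55×56/2]² = 1540² = 2371600
∑_{k=1}^{47} k³ = [47×48/2]² = 1128² = 1272384
∑_{k=48}^{55} k³ = 2371600 - 1272384 = 1099216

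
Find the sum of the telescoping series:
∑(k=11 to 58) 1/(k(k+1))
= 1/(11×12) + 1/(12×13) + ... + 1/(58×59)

Partial fractions: 1/(k(k+1)) = 1/k - 1/(k+1)
The series telescopes:
= (1/11 - 1/12) + (1/12 - 1/13) + ... + (1/58 - 1/59)
= 1/11 - 1/59
= 48/649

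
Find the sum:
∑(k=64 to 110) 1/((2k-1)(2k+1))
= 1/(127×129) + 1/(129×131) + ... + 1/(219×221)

Partial fractions: 1/((2k-1)(2k+1)) = (1/2)[1/(2k-1) - 1/(2k+1)]
The series telescopes:
= (1/2)[1/127 - 1/221]
= 47/28067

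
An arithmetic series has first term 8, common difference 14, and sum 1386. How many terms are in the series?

Using S = n/2 × [2a + (n-1)d]
1386 = n/2 × [2(8) + (n-1)(14)]
1386 = n/2 × [16 + 14n - 14]
2772 = n × [2 + 14n]
14n² + (2)n - 2772 = 0
Discriminant: Δ = (2)² - 4(14)(-2772) = 4 + 155232 = 155236
√Δ = 394
n = [-(2) + √Δ] / (2·14) = (-2 + 394) / 28 = 392 / 28 = 14
(The negative root is discarded since n must be a positive integer.)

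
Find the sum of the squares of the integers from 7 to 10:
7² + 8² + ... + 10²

Use ∑_{k=1}^{n} k² = n(n+1)(2n+1)/6, then subtract the first 6 terms.
∑_{k=1}^{10} k² = 10×11×21/6 = 385
∑_{k=1}^{6} k² = 6×7×13/6 = 91
∑_{k=7}^{10} k² = 385 - 91 = 294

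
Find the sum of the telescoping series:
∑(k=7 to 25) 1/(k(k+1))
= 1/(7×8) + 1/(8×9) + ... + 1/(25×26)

Partial fractions: 1/(k(k+1)) = 1/k - 1/(k+1)
The series telescopes:
= (1/7 - 1/8) + (1/8 - 1/9) + ... + (1/25 - 1/26)
= 1/7 - 1/26
= 19/182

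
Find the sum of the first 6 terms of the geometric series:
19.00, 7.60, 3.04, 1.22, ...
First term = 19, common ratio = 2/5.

Sₙ = a(1 - rⁿ) / (1 - r)
S_6 = 19(1 - (2/5)^6) / (1 - (2/5))
S_6 = 19(1 - (64/15625)) / (3/5)
S_6 = 98553/3125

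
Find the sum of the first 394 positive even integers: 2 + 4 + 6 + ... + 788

Sum of first n even numbers = n(n+1)
= 394×395
= 155630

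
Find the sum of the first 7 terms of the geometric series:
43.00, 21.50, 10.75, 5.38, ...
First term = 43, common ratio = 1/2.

Sₙ = a(1 - rⁿ) / (1 - r)
S_7 = 43(1 - (1/2)^7) / (1 - (1/2))
S_7 = 43(1 - (1/128)) / (1/2)
S_7 = 5461/64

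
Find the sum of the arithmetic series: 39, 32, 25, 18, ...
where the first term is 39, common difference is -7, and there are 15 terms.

Sₙ = n/2 × (first + last)
Last term = a + (n-1)d = 39 + (15-1)×(-7) = -59
S_15 = 15/2 × (39 + (-59))
S_15 = 15/2 × (-20) = -150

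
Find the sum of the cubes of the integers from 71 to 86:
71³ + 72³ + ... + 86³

Use ∑_{k=1}^{n} k³ = [n(n+1)/2]², then subtract the first 70 terms.
∑_{k=1}^{86} k³ = [86×87/2]² = 3741² = 13995081
∑_{k=1}^{70} k³ = [70×71/2]² = 2485² = 6175225
∑_{k=71}^{86} k³ = 13995081 - 6175225 = 7819856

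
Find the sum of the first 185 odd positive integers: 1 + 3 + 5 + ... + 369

Sum of first n odd numbers = n²
= 185²
= 34225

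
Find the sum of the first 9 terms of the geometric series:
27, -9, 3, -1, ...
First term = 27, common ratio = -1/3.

Sₙ = a(1 - rⁿ) / (1 - r)
S_9 = 27(1 - (-1/3)^9) / (1 - (-1/3))
S_9 = 27(1 - (-1/19683)) / (4/3)
S_9 = 4921/243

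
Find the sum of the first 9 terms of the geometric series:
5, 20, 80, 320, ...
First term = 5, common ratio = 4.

Sₙ = a(1 - rⁿ) / (1 - r)
S_9 = 5(1 - 4^9) / (1 - 4)
S_9 = 5(1 - 262144) / (-3)
S_9 = 436905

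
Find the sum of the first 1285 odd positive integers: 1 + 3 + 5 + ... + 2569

Sum of first n odd numbers = n²
= 1285²
= 1651225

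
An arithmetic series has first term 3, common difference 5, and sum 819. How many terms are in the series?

Using S = n/2 × [2a + (n-1)d]
819 = n/2 × [2(3) + (n-1)(5)]
819 = n/2 × [6 + 5n - 5]
1638 = n × [1 + 5n]
5n² + (1)n - 1638 = 0
Discriminant: Δ = (1)² - 4(5)(-1638) = 1 + 32760 = 32761
√Δ = 181
n = [-(1) + √Δ] / (2·5) = (-1 + 181) / 10 = 180 / 10 = 18
(The negative root is discarded since n must be a positive integer.)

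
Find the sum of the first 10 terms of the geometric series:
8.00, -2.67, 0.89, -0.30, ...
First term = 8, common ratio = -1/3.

Sₙ = a(1 - rⁿ) / (1 - r)
S_10 = 8(1 - (-1/3)^10) / (1 - (-1/3))
S_10 = 8(1 - (1/59049)) / (4/3)
S_10 = 118096/19683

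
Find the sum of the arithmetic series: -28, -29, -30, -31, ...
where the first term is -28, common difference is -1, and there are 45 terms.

Sₙ = n/2 × (first + last)
Last term = a + (n-1)d = -28 + (45-1)×(-1) = -72
S_45 = 45/2 × (-28 + (-72))
S_45 = 45/2 × (-100) = -2250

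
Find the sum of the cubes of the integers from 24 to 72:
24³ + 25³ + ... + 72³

Use ∑_{k=1}^{n} k³ = [n(n+1)/2]², then subtract the first 23 terms.
∑_{k=1}^{72} k³ = [72×73/2]² = 2628² = 6906384
∑_{k=1}^{23} k³ = [23×24/2]² = 276² = 76176
∑_{k=24}^{72} k³ = 6906384 - 76176 = 6830208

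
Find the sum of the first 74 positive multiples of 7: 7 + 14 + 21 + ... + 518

Factor out 7: = 7(1 + 2 + ... + 74) = 7 × n(n+1)/2
= 7 × 74×75/2
= 7 × 2775
= 19425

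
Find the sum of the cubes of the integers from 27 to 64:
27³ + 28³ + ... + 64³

Use ∑_{k=1}^{n} k³ = [n(n+1)/2]², then subtract the first 26 terms.
∑_{k=1}^{64} k³ = [64×65/2]² = 2080² = 4326400
∑_{k=1}^{26} k³ = [26×27/2]² = 351² = 123201
∑_{k=27}^{64} k³ = 4326400 - 123201 = 4203199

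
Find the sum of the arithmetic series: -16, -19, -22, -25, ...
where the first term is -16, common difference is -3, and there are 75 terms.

Sₙ = n/2 × (first + last)
Last term = a + (n-1)d = -16 + (75-1)×(-3) = -238
S_75 = 75/2 × (-16 + (-238))
S_75 = 75/2 × (-254) = -9525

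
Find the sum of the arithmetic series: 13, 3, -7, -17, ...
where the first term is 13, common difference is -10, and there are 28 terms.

Sₙ = n/2 × (first + last)
Last term = a + (n-1)d = 13 + (28-1)×(-10) = -257
S_28 = 28/2 × (13 + (-257))
S_28 = 28/2 × (-244) = -3416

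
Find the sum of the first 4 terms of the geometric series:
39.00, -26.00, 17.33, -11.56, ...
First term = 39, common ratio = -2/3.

Sₙ = a(1 - rⁿ) / (1 - r)
S_4 = 39(1 - (-2/3)^4) / (1 - (-2/3))
S_4 = 39(1 - (16/81)) / (5/3)
S_4 = 169/9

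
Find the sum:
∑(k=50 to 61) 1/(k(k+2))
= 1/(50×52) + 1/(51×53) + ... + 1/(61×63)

Partial fractions: 1/(k(k+2)) = (1/2)[1/k - 1/(k+2)]
Telescoping leaves the first two and last two terms:
= (1/2)[1/50 + 1/51 - 1/62 - 1/63]
= 6313/1660050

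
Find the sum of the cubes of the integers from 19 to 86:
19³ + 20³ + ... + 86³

Use ∑_{k=1}^{n} k³ = [n(n+1)/2]², then subtract the first 18 terms.
∑_{k=1}^{86} k³ = [86×87/2]² = 3741² = 13995081
∑_{k=1}^{18} k³ = [18×19/2]² = 171² = 29241
∑_{k=19}^{86} k³ = 13995081 - 29241 = 13965840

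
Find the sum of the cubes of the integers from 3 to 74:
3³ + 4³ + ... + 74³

Use ∑_{k=1}^{n} k³ = [n(n+1)/2]², then subtract the first 2 terms.
∑_{k=1}^{74} k³ = [74×75/2]² = 2775² = 7700625
∑_{k=1}^{2} k³ = [2×3/2]² = 3² = 9
∑_{k=3}^{74} k³ = 7700625 - 9 = 7700616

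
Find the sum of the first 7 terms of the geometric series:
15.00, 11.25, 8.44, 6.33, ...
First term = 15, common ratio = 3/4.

Sₙ = a(1 - rⁿ) / (1 - r)
S_7 = 15(1 - (3/4)^7) / (1 - (3/4))
S_7 = 15(1 - (2187/16384)) / (1/4)
S_7 = 212955/4096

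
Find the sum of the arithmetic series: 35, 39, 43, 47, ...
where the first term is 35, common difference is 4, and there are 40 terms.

Sₙ = n/2 × (first + last)
Last term = a + (n-1)d = 35 + (40-1)×4 = 191
S_40 = 40/2 × (35 + 191)
S_40 = 40/2 × 226 = 4520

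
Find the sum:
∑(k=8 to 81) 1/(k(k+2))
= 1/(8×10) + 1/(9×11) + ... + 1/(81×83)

Partial fractions: 1/(k(k+2)) = (1/2)[1/k - 1/(k+2)]
Telescoping leaves the first two and last two terms:
= (1/2)[1/8 + 1/9 - 1/82 - 1/83]
= 51911/490032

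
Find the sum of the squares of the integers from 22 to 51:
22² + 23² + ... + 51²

Use ∑_{k=1}^{n} k² = n(n+1)(2n+1)/6, then subtract the first 21 terms.
∑_{k=1}^{51} k² = 51×52×103/6 = 45526
∑_{k=1}^{21} k² = 21×22×43/6 = 3311
∑_{k=22}^{51} k² = 45526 - 3311 = 42215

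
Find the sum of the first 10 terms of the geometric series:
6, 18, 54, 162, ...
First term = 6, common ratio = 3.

Sₙ = a(1 - rⁿ) / (1 - r)
S_10 = 6(1 - 3^10) / (1 - 3)
S_10 = 6(1 - 59049) / (-2)
S_10 = 177144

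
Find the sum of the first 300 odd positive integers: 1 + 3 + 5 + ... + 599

Sum of first n odd numbers = n²
= 300²
= 90000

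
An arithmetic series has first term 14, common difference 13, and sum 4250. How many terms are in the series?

Using S = n/2 × [2a + (n-1)d]
4250 = n/2 × [2(14) + (n-1)(13)]
4250 = n/2 × [28 + 13n - 13]
8500 = n × [15 + 13n]
13n² + (15)n - 8500 = 0
Discriminant: Δ = (15)² - 4(13)(-8500) = 225 + 442000 = 442225
√Δ = 665
n = [-(15) + √Δ] / (2·13) = (-15 + 665) / 26 = 650 / 26 = 25
(The negative root is discarded since n must be a positive integer.)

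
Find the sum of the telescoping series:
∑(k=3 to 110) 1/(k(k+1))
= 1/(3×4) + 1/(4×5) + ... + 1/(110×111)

Partial fractions: 1/(k(k+1)) = 1/k - 1/(k+1)
The series telescopes:
= (1/3 - 1/4) + (1/4 - 1/5) + ... + (1/110 - 1/111)
= 1/3 - 1/111
= 12/37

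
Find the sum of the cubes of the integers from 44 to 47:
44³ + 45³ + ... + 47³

Use ∑_{k=1}^{n} k³ = [n(n+1)/2]², then subtract the first 43 terms.
∑_{k=1}^{47} k³ = [47×48/2]² = 1128² = 1272384
∑_{k=1}^{43} k³ = [43×44/2]² = 946² = 894916
∑_{k=44}^{47} k³ = 1272384 - 894916 = 377468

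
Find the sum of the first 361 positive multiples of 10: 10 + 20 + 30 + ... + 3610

Factor out 10: = 10(1 + 2 + ... + 361) = 10 × n(n+1)/2
= 10 × 361×362/2
= 10 × 65341
= 653410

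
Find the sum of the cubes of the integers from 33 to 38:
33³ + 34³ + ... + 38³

Use ∑_{k=1}^{n} k³ = [n(n+1)/2]², then subtract the first 32 terms.
∑_{k=1}^{38} k³ = [38×39/2]² = 741² = 549081
∑_{k=1}^{32} k³ = [32×33/2]² = 528² = 278784
∑_{k=33}^{38} k³ = 549081 - 278784 = 270297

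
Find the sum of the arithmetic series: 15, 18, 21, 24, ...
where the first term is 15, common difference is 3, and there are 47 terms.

Sₙ = n/2 × (first + last)
Last term = a + (n-1)d = 15 + (47-1)×3 = 153
S_47 = 47/2 × (15 + 153)
S_47 = 47/2 × 168 = 3948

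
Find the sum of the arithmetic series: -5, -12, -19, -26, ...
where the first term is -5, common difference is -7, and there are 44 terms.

Sₙ = n/2 × (first + last)
Last term = a + (n-1)d = -5 + (44-1)×(-7) = -306
S_44 = 44/2 × (-5 + (-306))
S_44 = 44/2 × (-311) = -6842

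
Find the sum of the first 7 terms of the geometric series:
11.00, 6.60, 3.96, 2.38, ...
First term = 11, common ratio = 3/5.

Sₙ = a(1 - rⁿ) / (1 - r)
S_7 = 11(1 - (3/5)^7) / (1 - (3/5))
S_7 = 11(1 - (2187/78125)) / (2/5)
S_7 = 417659/15625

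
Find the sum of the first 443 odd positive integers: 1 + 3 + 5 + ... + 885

Sum of first n odd numbers = n²
= 443²
= 196249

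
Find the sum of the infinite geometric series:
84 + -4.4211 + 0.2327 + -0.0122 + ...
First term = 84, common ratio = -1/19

For |r| < 1, S = a / (1 - r)
S = 84 / (1 - (-1/19))
S = 84 / (20/19)
S = 399/5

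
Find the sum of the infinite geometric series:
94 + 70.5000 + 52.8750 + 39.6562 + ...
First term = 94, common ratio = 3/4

For |r| < 1, S = a / (1 - r)
S = 94 / (1 - (3/4))
S = 94 / (1/4)
S = 376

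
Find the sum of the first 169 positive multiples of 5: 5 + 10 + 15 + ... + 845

Factor out 5: = 5(1 + 2 + ... + 169) = 5 × n(n+1)/2
= 5 × 169×170/2
= 5 × 14365
= 71825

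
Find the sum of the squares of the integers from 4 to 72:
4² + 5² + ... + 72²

Use ∑_{k=1}^{n} k² = n(n+1)(2n+1)/6, then subtract the first 3 terms.
∑_{k=1}^{72} k² = 72×73×145/6 = 127020
∑_{k=1}^{3} k² = 3×4×7/6 = 14
∑_{k=4}^{72} k² = 127020 - 14 = 127006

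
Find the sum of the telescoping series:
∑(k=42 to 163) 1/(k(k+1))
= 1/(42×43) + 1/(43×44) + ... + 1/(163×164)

Partial fractions: 1/(k(k+1)) = 1/k - 1/(k+1)
The series telescopes:
= (1/42 - 1/43) + (1/43 - 1/44) + ... + (1/163 - 1/164)
= 1/42 - 1/164
= 61/3444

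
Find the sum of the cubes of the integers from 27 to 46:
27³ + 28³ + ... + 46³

Use ∑_{k=1}^{n} k³ = [n(n+1)/2]², then subtract the first 26 terms.
∑_{k=1}^{46} k³ = [46×47/2]² = 1081² = 1168561
∑_{k=1}^{26} k³ = [26×27/2]² = 351² = 123201
∑_{k=27}^{46} k³ = 1168561 - 123201 = 1045360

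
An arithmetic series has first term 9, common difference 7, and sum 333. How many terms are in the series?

Using S = n/2 × [2a + (n-1)d]
333 = n/2 × [2(9) + (n-1)(7)]
333 = n/2 × [18 + 7n - 7]
666 = n × [11 + 7n]
7n² + (11)n - 666 = 0
Discriminant: Δ = (11)² - 4(7)(-666) = 121 + 18648 = 18769
√Δ = 137
n = [-(11) + √Δ] / (2·7) = (-11 + 137) / 14 = 126 / 14 = 9
(The negative root is discarded since n must be a positive integer.)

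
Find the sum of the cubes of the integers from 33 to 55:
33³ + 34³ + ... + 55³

Use ∑_{k=1}^{n} k³ = [n(n+1)/2]², then subtract the first 32 terms.
∑_{k=1}^{55} k³ = [55×56/2]² = 1540² = 2371600
∑_{k=1}^{32} k³ = [32×33/2]² = 528² = 278784
∑_{k=33}^{55} k³ = 2371600 - 278784 = 2092816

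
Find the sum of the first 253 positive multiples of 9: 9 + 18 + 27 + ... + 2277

Factor out 9: = 9(1 + 2 + ... + 253) = 9 × n(n+1)/2
= 9 × 253×254/2
= 9 × 32131
= 289179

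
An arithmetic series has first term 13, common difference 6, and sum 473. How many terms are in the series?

Using S = n/2 × [2a + (n-1)d]
473 = n/2 × [2(13) + (n-1)(6)]
473 = n/2 × [26 + 6n - 6]
946 = n × [20 + 6n]
6n² + (20)n - 946 = 0
Discriminant: Δ = (20)² - 4(6)(-946) = 400 + 22704 = 23104
√Δ = 152
n = [-(20) + √Δ] / (2·6) = (-20 + 152) / 12 = 132 / 12 = 11
(The negative root is discarded since n must be a positive integer.)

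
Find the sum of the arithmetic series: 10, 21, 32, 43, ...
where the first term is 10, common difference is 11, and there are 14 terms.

Sₙ = n/2 × (first + last)
Last term = a + (n-1)d = 10 + (14-1)×11 = 153
S_14 = 14/2 × (10 + 153)
S_14 = 14/2 × 163 = 1141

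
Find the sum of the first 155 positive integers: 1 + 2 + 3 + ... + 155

Formula: ∑k = n(n+1)/2
= 155×156/2
= 24180/2
= 12090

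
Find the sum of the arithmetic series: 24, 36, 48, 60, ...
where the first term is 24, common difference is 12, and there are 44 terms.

Sₙ = n/2 × (first + last)
Last term = a + (n-1)d = 24 + (44-1)×12 = 540
S_44 = 44/2 × (24 + 540)
S_44 = 44/2 × 564 = 12408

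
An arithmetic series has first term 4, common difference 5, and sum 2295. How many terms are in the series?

Using S = n/2 × [2a + (n-1)d]
2295 = n/2 × [2(4) + (n-1)(5)]
2295 = n/2 × [8 + 5n - 5]
4590 = n × [3 + 5n]
5n² + (3)n - 4590 = 0
Discriminant: Δ = (3)² - 4(5)(-4590) = 9 + 91800 = 91809
√Δ = 303
n = [-(3) + √Δ] / (2·5) = (-3 + 303) / 10 = 300 / 10 = 30
(The negative root is discarded since n must be a positive integer.)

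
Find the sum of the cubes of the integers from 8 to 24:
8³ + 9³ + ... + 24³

Use ∑_{k=1}^{n} k³ = [n(n+1)/2]², then subtract the first 7 terms.
∑_{k=1}^{24} k³ = [24×25/2]² = 300² = 90000
∑_{k=1}^{7} k³ = [7×8/2]² = 28² = 784
∑_{k=8}^{24} k³ = 90000 - 784 = 89216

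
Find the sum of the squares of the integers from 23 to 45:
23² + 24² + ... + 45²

Use ∑_{k=1}^{n} k² = n(n+1)(2n+1)/6, then subtract the first 22 terms.
∑_{k=1}^{45} k² = 45×46×91/6 = 31395
∑_{k=1}^{22} k² = 22×23×45/6 = 3795
∑_{k=23}^{45} k² = 31395 - 3795 = 27600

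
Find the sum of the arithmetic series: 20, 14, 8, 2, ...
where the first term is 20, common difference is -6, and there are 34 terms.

Sₙ = n/2 × (first + last)
Last term = a + (n-1)d = 20 + (34-1)×(-6) = -178
S_34 = 34/2 × (20 + (-178))
S_34 = 34/2 × (-158) = -2686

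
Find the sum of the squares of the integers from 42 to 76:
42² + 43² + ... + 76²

Use ∑_{k=1}^{n} k² = n(n+1)(2n+1)/6, then subtract the first 41 terms.
∑_{k=1}^{76} k² = 76×77×153/6 = 149226
∑_{k=1}^{41} k² = 41×42×83/6 = 23821
∑_{k=42}^{76} k² = 149226 - 23821 = 125405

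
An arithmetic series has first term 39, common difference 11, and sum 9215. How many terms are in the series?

Using S = n/2 × [2a + (n-1)d]
9215 = n/2 × [2(39) + (n-1)(11)]
9215 = n/2 × [78 + 11n - 11]
18430 = n × [67 + 11n]
11n² + (67)n - 18430 = 0
Discriminant: Δ = (67)² - 4(11)(-18430) = 4489 + 810920 = 815409
√Δ = 903
n = [-(67) + √Δ] / (2·11) = (-67 + 903) / 22 = 836 / 22 = 38
(The negative root is discarded since n must be a positive integer.)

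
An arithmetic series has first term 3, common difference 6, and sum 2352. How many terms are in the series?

Using S = n/2 × [2a + (n-1)d]
2352 = n/2 × [2(3) + (n-1)(6)]
2352 = n/2 × [6 + 6n - 6]
4704 = n × [0 + 6n]
6n² + (0)n - 4704 = 0
Discriminant: Δ = (0)² - 4(6)(-4704) = 0 + 112896 = 112896
√Δ = 336
n = [-(0) + √Δ] / (2·6) = (0 + 336) / 12 = 336 / 12 = 28
(The negative root is discarded since n must be a positive integer.)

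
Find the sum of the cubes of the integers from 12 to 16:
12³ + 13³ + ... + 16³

Use ∑_{k=1}^{n} k³ = [n(n+1)/2]², then subtract the first 11 terms.
∑_{k=1}^{16} k³ = [16×17/2]² = 136² = 18496
∑_{k=1}^{11} k³ = [11×12/2]² = 66² = 4356
∑_{k=12}^{16} k³ = 18496 - 4356 = 14140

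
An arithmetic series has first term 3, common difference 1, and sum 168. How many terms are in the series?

Using S = n/2 × [2a + (n-1)d]
168 = n/2 × [2(3) + (n-1)(1)]
168 = n/2 × [6 + 1n - 1]
336 = n × [5 + 1n]
1n² + (5)n - 336 = 0
Discriminant: Δ = (5)² - 4(1)(-336) = 25 + 1344 = 1369
√Δ = 37
n = [-(5) + √Δ] / (2·1) = (-5 + 37) / 2 = 32 / 2 = 16
(The negative root is discarded since n must be a positive integer.)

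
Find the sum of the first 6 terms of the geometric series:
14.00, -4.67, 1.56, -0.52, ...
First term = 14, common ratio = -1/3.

Sₙ = a(1 - rⁿ) / (1 - r)
S_6 = 14(1 - (-1/3)^6) / (1 - (-1/3))
S_6 = 14(1 - (1/729)) / (4/3)
S_6 = 2548/243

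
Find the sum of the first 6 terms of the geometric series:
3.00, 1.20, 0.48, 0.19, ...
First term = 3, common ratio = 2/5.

Sₙ = a(1 - rⁿ) / (1 - r)
S_6 = 3(1 - (2/5)^6) / (1 - (2/5))
S_6 = 3(1 - (64/15625)) / (3/5)
S_6 = 15561/3125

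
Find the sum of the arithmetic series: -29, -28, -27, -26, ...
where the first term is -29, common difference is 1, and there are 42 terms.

Sₙ = n/2 × (first + last)
Last term = a + (n-1)d = -29 + (42-1)×1 = 12
S_42 = 42/2 × (-29 + 12)
S_42 = 42/2 × (-17) = -357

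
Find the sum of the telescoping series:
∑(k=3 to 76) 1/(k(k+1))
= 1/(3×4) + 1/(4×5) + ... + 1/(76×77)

Partial fractions: 1/(k(k+1)) = 1/k - 1/(k+1)
The series telescopes:
= (1/3 - 1/4) + (1/4 - 1/5) + ... + (1/76 - 1/77)
= 1/3 - 1/77
= 74/231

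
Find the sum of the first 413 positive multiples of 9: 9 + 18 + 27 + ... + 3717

Factor out 9: = 9(1 + 2 + ... + 413) = 9 × n(n+1)/2
= 9 × 413×414/2
= 9 × 85491
= 769419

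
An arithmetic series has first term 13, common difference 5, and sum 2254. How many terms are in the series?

Using S = n/2 × [2a + (n-1)d]
2254 = n/2 × [2(13) + (n-1)(5)]
2254 = n/2 × [26 + 5n - 5]
4508 = n × [21 + 5n]
5n² + (21)n - 4508 = 0
Discriminant: Δ = (21)² - 4(5)(-4508) = 441 + 90160 = 90601
√Δ = 301
n = [-(21) + √Δ] / (2·5) = (-21 + 301) / 10 = 280 / 10 = 28
(The negative root is discarded since n must be a positive integer.)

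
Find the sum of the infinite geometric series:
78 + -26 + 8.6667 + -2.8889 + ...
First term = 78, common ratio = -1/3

For |r| < 1, S = a / (1 - r)
S = 78 / (1 - (-1/3))
S = 78 / (4/3)
S = 117/2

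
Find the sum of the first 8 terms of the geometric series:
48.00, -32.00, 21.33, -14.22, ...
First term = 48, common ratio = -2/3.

Sₙ = a(1 - rⁿ) / (1 - r)
S_8 = 48(1 - (-2/3)^8) / (1 - (-2/3))
S_8 = 48(1 - (256/6561)) / (5/3)
S_8 = 20176/729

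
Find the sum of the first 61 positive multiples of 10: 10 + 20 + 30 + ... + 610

Factor out 10: = 10(1 + 2 + ... + 61) = 10 × n(n+1)/2
= 10 × 61×62/2
= 10 × 1891
= 18910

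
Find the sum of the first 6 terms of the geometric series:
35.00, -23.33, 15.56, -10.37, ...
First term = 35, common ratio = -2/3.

Sₙ = a(1 - rⁿ) / (1 - r)
S_6 = 35(1 - (-2/3)^6) / (1 - (-2/3))
S_6 = 35(1 - (64/729)) / (5/3)
S_6 = 4655/243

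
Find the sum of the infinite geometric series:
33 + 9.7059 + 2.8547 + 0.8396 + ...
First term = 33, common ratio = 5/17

For |r| < 1, S = a / (1 - r)
S = 33 / (1 - (5/17))
S = 33 / (12/17)
S = 187/4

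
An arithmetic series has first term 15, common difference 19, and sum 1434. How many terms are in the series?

Using S = n/2 × [2a + (n-1)d]
1434 = n/2 × [2(15) + (n-1)(19)]
1434 = n/2 × [30 + 19n - 19]
2868 = n × [11 + 19n]
19n² + (11)n - 2868 = 0
Discriminant: Δ = (11)² - 4(19)(-2868) = 121 + 217968 = 218089
√Δ = 467
n = [-(11) + √Δ] / (2·19) = (-11 + 467) / 38 = 456 / 38 = 12
(The negative root is discarded since n must be a positive integer.)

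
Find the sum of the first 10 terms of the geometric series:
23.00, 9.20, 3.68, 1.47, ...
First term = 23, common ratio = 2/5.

Sₙ = a(1 - rⁿ) / (1 - r)
S_10 = 23(1 - (2/5)^10) / (1 - (2/5))
S_10 = 23(1 - (1024/9765625)) / (3/5)
S_10 = 74861941/1953125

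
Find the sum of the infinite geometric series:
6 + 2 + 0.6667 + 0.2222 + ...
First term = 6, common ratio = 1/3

For |r| < 1, S = a / (1 - r)
S = 6 / (1 - (1/3))
S = 6 / (2/3)
S = 9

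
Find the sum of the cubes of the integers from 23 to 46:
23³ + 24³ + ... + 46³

Use ∑_{k=1}^{n} k³ = [n(n+1)/2]², then subtract the first 22 terms.
∑_{k=1}^{46} k³ = [46×47/2]² = 1081² = 1168561
∑_{k=1}^{22} k³ = [22×23/2]² = 253² = 64009
∑_{k=23}^{46} k³ = 1168561 - 64009 = 1104552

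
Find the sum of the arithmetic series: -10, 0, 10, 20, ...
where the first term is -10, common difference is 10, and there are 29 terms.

Sₙ = n/2 × (first + last)
Last term = a + (n-1)d = -10 + (29-1)×10 = 270
S_29 = 29/2 × (-10 + 270)
S_29 = 29/2 × 260 = 3770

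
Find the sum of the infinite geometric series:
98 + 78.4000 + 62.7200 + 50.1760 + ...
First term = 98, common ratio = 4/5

For |r| < 1, S = a / (1 - r)
S = 98 / (1 - (4/5))
S = 98 / (1/5)
S = 490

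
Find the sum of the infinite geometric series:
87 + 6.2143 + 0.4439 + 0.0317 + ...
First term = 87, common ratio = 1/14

For |r| < 1, S = a / (1 - r)
S = 87 / (1 - (1/14))
S = 87 / (13/14)
S = 1218/13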